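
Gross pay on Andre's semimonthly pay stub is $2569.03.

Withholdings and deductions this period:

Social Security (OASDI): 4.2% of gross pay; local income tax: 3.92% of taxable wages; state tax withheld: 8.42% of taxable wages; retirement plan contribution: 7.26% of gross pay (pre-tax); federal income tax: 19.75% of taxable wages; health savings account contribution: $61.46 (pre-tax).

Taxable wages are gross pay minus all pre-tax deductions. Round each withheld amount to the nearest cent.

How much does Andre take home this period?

Retirement plan contribution: $2569.03 × 0.0726 = $186.51
Health savings account contribution: $61.46
Pre-tax total = $186.51 + $61.46 = $247.97
Taxable wages = $2569.03 − $247.97 = $2321.06
State tax withheld: $2321.06 × 0.0842 = $195.43
Local income tax: $2321.06 × 0.0392 = $90.99
Federal income tax: $2321.06 × 0.1975 = $458.41
Social Security (OASDI): $2569.03 × 0.042 = $107.90
Total deductions = $186.51 + $61.46 + $195.43 + $90.99 + $458.41 + $107.90 = $1100.70
Net pay = $2569.03 − $1100.70 = $1468.33

$1468.33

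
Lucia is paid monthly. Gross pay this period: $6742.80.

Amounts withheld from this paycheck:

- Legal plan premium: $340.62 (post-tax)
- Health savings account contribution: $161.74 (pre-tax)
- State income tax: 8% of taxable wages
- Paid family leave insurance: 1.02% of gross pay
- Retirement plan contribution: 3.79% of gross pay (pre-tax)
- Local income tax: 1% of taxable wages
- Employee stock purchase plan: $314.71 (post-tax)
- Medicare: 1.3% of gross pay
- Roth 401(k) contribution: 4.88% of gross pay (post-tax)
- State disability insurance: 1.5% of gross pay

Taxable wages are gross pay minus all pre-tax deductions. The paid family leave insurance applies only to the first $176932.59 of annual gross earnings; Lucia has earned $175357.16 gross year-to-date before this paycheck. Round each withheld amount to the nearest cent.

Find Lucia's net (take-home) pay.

Health savings account contribution: $161.74
Retirement plan contribution: $6742.80 × 0.0379 = $255.55
Pre-tax total = $161.74 + $255.55 = $417.29
Taxable wages = $6742.80 − $417.29 = $6325.51
State income tax: $6325.51 × 0.08 = $506.04
Local income tax: $6325.51 × 0.01 = $63.26
Paid family leave insurance: only $176932.59 − $175357.16 = $1575.43 of this check is subject → $1575.43 × 0.0102 = $16.07
State disability insurance: $6742.80 × 0.015 = $101.14
Medicare: $6742.80 × 0.013 = $87.66
Roth 401(k) contribution: $6742.80 × 0.0488 = $329.05
Legal plan premium: $340.62
Employee stock purchase plan: $314.71
Total deductions = $161.74 + $255.55 + $506.04 + $63.26 + $16.07 + $101.14 + $87.66 + $329.05 + $340.62 + $314.71 = $2175.84
Net pay = $6742.80 − $2175.84 = $4566.96

$4566.96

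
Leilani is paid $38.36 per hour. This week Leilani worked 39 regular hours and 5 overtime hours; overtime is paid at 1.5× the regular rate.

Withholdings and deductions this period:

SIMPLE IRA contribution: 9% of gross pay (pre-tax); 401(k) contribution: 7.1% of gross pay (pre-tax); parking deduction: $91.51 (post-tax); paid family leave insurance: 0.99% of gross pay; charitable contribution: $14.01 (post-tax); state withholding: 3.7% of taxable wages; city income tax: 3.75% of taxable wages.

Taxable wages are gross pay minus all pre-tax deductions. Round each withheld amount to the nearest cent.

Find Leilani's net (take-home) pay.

$1,261.88

Regular pay: 39 × $38.36 = $1,496.04
Overtime pay: 5 × $38.36 × 1.5 = $287.70
Gross pay = $1,496.04 + $287.70 = $1,783.74
401(k) contribution: $1,783.74 × 0.071 = $126.65
SIMPLE IRA contribution: $1,783.74 × 0.09 = $160.54
Pre-tax total = $126.65 + $160.54 = $287.19
Taxable wages = $1,783.74 − $287.19 = $1,496.55
City income tax: $1,496.55 × 0.0375 = $56.12
State withholding: $1,496.55 × 0.037 = $55.37
Paid family leave insurance: $1,783.74 × 0.0099 = $17.66
Parking deduction: $91.51
Charitable contribution: $14.01
Total deductions = $126.65 + $160.54 + $56.12 + $55.37 + $17.66 + $91.51 + $14.01 = $521.86
Net pay = $1,783.74 − $521.86 = $1,261.88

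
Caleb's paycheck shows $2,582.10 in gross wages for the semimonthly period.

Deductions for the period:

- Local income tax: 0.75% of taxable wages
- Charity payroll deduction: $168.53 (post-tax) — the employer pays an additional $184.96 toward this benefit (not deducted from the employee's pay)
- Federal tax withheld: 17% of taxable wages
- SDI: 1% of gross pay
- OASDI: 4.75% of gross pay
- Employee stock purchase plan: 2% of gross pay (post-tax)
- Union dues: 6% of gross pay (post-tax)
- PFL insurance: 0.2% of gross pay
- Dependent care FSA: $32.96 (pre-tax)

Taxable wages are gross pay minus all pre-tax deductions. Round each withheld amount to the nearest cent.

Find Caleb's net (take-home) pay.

Dependent care FSA: $32.96
Taxable wages = $2,582.10 − $32.96 = $2,549.14
Local income tax: $2,549.14 × 0.0075 = $19.12
Federal tax withheld: $2,549.14 × 0.17 = $433.35
SDI: $2,582.10 × 0.01 = $25.82
PFL insurance: $2,582.10 × 0.002 = $5.16
OASDI: $2,582.10 × 0.0475 = $122.65
Union dues: $2,582.10 × 0.06 = $154.93
Employee stock purchase plan: $2,582.10 × 0.02 = $51.64
Charity payroll deduction: $168.53
(Employer's $184.96 toward charity payroll deduction is not withheld from the employee.)
Total deductions = $32.96 + $19.12 + $433.35 + $25.82 + $5.16 + $122.65 + $154.93 + $51.64 + $168.53 = $1,014.16
Net pay = $2,582.10 − $1,014.16 = $1,567.94

$1,567.94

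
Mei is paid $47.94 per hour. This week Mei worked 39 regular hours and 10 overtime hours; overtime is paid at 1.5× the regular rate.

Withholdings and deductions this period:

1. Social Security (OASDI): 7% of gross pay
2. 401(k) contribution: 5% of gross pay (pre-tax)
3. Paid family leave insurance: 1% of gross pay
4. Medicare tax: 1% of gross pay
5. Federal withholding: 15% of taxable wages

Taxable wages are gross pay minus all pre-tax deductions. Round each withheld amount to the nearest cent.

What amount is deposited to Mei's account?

$1,857.43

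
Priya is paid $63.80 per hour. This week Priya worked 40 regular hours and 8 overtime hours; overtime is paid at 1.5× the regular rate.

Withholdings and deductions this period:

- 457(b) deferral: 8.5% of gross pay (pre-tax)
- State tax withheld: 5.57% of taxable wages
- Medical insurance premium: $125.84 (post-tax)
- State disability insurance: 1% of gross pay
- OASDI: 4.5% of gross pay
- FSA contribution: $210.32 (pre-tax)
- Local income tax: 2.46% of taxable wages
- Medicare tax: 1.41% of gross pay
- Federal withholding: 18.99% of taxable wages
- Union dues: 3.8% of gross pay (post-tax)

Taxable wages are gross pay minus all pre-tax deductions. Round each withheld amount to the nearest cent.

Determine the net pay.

Regular pay: 40 × $63.80 = $2,552.00
Overtime pay: 8 × $63.80 × 1.5 = $765.60
Gross pay = $2,552.00 + $765.60 = $3,317.60
457(b) deferral: $3,317.60 × 0.085 = $282.00
FSA contribution: $210.32
Pre-tax total = $282.00 + $210.32 = $492.32
Taxable wages = $3,317.60 − $492.32 = $2,825.28
State tax withheld: $2,825.28 × 0.0557 = $157.37
Federal withholding: $2,825.28 × 0.1899 = $536.52
Local income tax: $2,825.28 × 0.0246 = $69.50
OASDI: $3,317.60 × 0.045 = $149.29
State disability insurance: $3,317.60 × 0.01 = $33.18
Medicare tax: $3,317.60 × 0.0141 = $46.78
Medical insurance premium: $125.84
Union dues: $3,317.60 × 0.038 = $126.07
Total deductions = $282.00 + $210.32 + $157.37 + $536.52 + $69.50 + $149.29 + $33.18 + $46.78 + $125.84 + $126.07 = $1,736.87
Net pay = $3,317.60 − $1,736.87 = $1,580.73

$1,580.73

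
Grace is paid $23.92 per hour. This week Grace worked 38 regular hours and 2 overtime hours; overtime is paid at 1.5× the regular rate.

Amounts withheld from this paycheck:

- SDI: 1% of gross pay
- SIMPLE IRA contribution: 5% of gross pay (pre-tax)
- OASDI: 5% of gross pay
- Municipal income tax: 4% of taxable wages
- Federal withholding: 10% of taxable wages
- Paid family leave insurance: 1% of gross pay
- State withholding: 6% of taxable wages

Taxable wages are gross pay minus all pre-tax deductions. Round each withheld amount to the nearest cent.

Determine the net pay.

$676.68

Regular pay: 38 × $23.92 = $908.96
Overtime pay: 2 × $23.92 × 1.5 = $71.76
Gross pay = $908.96 + $71.76 = $980.72
SIMPLE IRA contribution: $980.72 × 0.05 = $49.04
Taxable wages = $980.72 − $49.04 = $931.68
Federal withholding: $931.68 × 0.1 = $93.17
Municipal income tax: $931.68 × 0.04 = $37.27
State withholding: $931.68 × 0.06 = $55.90
OASDI: $980.72 × 0.05 = $49.04
Paid family leave insurance: $980.72 × 0.01 = $9.81
SDI: $980.72 × 0.01 = $9.81
Total deductions = $49.04 + $93.17 + $37.27 + $55.90 + $49.04 + $9.81 + $9.81 = $304.04
Net pay = $980.72 − $304.04 = $676.68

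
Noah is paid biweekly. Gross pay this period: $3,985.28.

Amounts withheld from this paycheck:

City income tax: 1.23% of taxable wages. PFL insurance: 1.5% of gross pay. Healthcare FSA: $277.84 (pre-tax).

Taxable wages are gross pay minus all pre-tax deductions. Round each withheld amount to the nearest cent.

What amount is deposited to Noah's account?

Healthcare FSA: $277.84
Taxable wages = $3,985.28 − $277.84 = $3,707.44
City income tax: $3,707.44 × 0.0123 = $45.60
PFL insurance: $3,985.28 × 0.015 = $59.78
Total deductions = $277.84 + $45.60 + $59.78 = $383.22
Net pay = $3,985.28 − $383.22 = $3,602.06

$3,602.06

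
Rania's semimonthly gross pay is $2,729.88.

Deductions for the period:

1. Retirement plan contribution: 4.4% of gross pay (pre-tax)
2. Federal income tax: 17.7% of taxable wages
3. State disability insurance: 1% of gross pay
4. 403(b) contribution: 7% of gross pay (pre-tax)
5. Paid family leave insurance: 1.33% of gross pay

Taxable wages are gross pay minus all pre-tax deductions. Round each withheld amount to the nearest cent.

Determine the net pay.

Retirement plan contribution: $2,729.88 × 0.044 = $120.11
403(b) contribution: $2,729.88 × 0.07 = $191.09
Pre-tax total = $120.11 + $191.09 = $311.20
Taxable wages = $2,729.88 − $311.20 = $2,418.68
Federal income tax: $2,418.68 × 0.177 = $428.11
Paid family leave insurance: $2,729.88 × 0.0133 = $36.31
State disability insurance: $2,729.88 × 0.01 = $27.30
Total deductions = $120.11 + $191.09 + $428.11 + $36.31 + $27.30 = $802.92
Net pay = $2,729.88 − $802.92 = $1,926.96

$1,926.96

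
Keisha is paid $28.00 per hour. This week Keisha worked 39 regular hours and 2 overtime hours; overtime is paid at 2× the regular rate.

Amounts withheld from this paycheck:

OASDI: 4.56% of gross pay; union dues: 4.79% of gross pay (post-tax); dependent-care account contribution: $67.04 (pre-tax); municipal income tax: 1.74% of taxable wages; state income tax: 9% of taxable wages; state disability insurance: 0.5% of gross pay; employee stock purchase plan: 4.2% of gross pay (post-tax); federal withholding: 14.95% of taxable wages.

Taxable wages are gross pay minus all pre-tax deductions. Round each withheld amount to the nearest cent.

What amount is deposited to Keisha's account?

Regular pay: 39 × $28.00 = $1,092.00
Overtime pay: 2 × $28.00 × 2 = $112.00
Gross pay = $1,092.00 + $112.00 = $1,204.00
Dependent-care account contribution: $67.04
Taxable wages = $1,204.00 − $67.04 = $1,136.96
Federal withholding: $1,136.96 × 0.1495 = $169.98
Municipal income tax: $1,136.96 × 0.0174 = $19.78
State income tax: $1,136.96 × 0.09 = $102.33
State disability insurance: $1,204.00 × 0.005 = $6.02
OASDI: $1,204.00 × 0.0456 = $54.90
Union dues: $1,204.00 × 0.0479 = $57.67
Employee stock purchase plan: $1,204.00 × 0.042 = $50.57
Total deductions = $67.04 + $169.98 + $19.78 + $102.33 + $6.02 + $54.90 + $57.67 + $50.57 = $528.29
Net pay = $1,204.00 − $528.29 = $675.71

$675.71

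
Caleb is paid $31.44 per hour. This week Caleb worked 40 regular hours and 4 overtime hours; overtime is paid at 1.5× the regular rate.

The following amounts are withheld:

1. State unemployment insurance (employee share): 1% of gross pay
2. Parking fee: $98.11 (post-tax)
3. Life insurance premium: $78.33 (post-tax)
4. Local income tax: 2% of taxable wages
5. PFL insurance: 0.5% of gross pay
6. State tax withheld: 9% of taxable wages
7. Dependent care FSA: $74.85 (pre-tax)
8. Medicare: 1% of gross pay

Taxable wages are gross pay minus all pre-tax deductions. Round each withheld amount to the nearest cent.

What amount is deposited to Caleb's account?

Regular pay: 40 × $31.44 = $1,257.60
Overtime pay: 4 × $31.44 × 1.5 = $188.64
Gross pay = $1,257.60 + $188.64 = $1,446.24
Dependent care FSA: $74.85
Taxable wages = $1,446.24 − $74.85 = $1,371.39
State tax withheld: $1,371.39 × 0.09 = $123.43
Local income tax: $1,371.39 × 0.02 = $27.43
PFL insurance: $1,446.24 × 0.005 = $7.23
State unemployment insurance (employee share): $1,446.24 × 0.01 = $14.46
Medicare: $1,446.24 × 0.01 = $14.46
Life insurance premium: $78.33
Parking fee: $98.11
Total deductions = $74.85 + $123.43 + $27.43 + $7.23 + $14.46 + $14.46 + $78.33 + $98.11 = $438.30
Net pay = $1,446.24 − $438.30 = $1,007.94

$1,007.94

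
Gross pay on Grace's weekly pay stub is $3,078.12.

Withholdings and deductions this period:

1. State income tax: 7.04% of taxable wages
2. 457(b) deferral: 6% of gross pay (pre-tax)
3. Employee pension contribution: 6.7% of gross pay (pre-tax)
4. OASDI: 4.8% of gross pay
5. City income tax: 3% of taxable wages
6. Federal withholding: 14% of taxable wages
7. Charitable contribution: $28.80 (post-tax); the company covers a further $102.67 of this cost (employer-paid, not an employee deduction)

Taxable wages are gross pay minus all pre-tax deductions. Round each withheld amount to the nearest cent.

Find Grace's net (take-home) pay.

457(b) deferral: $3,078.12 × 0.06 = $184.69
Employee pension contribution: $3,078.12 × 0.067 = $206.23
Pre-tax total = $184.69 + $206.23 = $390.92
Taxable wages = $3,078.12 − $390.92 = $2,687.20
Federal withholding: $2,687.20 × 0.14 = $376.21
City income tax: $2,687.20 × 0.03 = $80.62
State income tax: $2,687.20 × 0.0704 = $189.18
OASDI: $3,078.12 × 0.048 = $147.75
Charitable contribution: $28.80
(Employer's $102.67 toward charitable contribution is not withheld from the employee.)
Total deductions = $184.69 + $206.23 + $376.21 + $80.62 + $189.18 + $147.75 + $28.80 = $1,213.48
Net pay = $3,078.12 − $1,213.48 = $1,864.64

$1,864.64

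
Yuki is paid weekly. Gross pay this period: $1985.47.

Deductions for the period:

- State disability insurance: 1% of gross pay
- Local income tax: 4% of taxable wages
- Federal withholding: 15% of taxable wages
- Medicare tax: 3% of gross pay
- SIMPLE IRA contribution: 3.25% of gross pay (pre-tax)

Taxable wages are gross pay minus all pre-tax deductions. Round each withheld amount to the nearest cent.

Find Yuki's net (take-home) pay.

SIMPLE IRA contribution: $1985.47 × 0.0325 = $64.53
Taxable wages = $1985.47 − $64.53 = $1920.94
Federal withholding: $1920.94 × 0.15 = $288.14
Local income tax: $1920.94 × 0.04 = $76.84
Medicare tax: $1985.47 × 0.03 = $59.56
State disability insurance: $1985.47 × 0.01 = $19.85
Total deductions = $64.53 + $288.14 + $76.84 + $59.56 + $19.85 = $508.92
Net pay = $1985.47 − $508.92 = $1476.55

$1476.55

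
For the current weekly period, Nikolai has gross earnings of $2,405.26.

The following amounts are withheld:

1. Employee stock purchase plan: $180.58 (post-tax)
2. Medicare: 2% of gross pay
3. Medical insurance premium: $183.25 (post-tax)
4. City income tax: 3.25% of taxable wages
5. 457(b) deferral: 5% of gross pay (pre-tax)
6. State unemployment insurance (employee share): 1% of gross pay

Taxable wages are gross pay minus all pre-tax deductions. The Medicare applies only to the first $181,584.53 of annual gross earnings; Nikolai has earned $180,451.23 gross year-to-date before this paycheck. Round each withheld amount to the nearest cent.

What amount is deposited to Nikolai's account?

$1,800.19

457(b) deferral: $2,405.26 × 0.05 = $120.26
Taxable wages = $2,405.26 − $120.26 = $2,285.00
City income tax: $2,285.00 × 0.0325 = $74.26
State unemployment insurance (employee share): $2,405.26 × 0.01 = $24.05
Medicare: only $181,584.53 − $180,451.23 = $1,133.30 of this check is subject → $1,133.30 × 0.02 = $22.67
Employee stock purchase plan: $180.58
Medical insurance premium: $183.25
Total deductions = $120.26 + $74.26 + $24.05 + $22.67 + $180.58 + $183.25 = $605.07
Net pay = $2,405.26 − $605.07 = $1,800.19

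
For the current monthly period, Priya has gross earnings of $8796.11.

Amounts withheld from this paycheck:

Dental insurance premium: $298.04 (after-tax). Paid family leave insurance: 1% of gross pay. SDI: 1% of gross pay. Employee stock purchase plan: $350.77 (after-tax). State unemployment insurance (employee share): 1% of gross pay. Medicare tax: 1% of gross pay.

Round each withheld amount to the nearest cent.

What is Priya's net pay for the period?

$7795.46

SDI: $8796.11 × 0.01 = $87.96
Paid family leave insurance: $8796.11 × 0.01 = $87.96
Medicare tax: $8796.11 × 0.01 = $87.96
State unemployment insurance (employee share): $8796.11 × 0.01 = $87.96
Dental insurance premium: $298.04
Employee stock purchase plan: $350.77
Total deductions = $87.96 + $87.96 + $87.96 + $87.96 + $298.04 + $350.77 = $1000.65
Net pay = $8796.11 − $1000.65 = $7795.46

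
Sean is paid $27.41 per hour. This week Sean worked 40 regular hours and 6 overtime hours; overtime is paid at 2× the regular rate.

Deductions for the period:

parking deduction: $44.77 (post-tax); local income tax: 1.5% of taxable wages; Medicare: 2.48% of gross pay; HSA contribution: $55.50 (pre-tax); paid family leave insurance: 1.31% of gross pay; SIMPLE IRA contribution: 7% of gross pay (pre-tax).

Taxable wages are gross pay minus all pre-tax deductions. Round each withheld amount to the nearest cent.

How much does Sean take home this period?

$1,152.21

Regular pay: 40 × $27.41 = $1,096.40
Overtime pay: 6 × $27.41 × 2 = $328.92
Gross pay = $1,096.40 + $328.92 = $1,425.32
SIMPLE IRA contribution: $1,425.32 × 0.07 = $99.77
HSA contribution: $55.50
Pre-tax total = $99.77 + $55.50 = $155.27
Taxable wages = $1,425.32 − $155.27 = $1,270.05
Local income tax: $1,270.05 × 0.015 = $19.05
Medicare: $1,425.32 × 0.0248 = $35.35
Paid family leave insurance: $1,425.32 × 0.0131 = $18.67
Parking deduction: $44.77
Total deductions = $99.77 + $55.50 + $19.05 + $35.35 + $18.67 + $44.77 = $273.11
Net pay = $1,425.32 − $273.11 = $1,152.21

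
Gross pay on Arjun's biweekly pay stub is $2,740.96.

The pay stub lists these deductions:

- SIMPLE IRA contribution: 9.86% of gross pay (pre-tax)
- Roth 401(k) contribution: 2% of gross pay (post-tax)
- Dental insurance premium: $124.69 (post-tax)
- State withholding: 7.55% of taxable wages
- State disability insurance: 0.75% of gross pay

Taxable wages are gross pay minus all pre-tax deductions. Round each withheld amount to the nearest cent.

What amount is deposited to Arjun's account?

$2,084.09

SIMPLE IRA contribution: $2,740.96 × 0.0986 = $270.26
Taxable wages = $2,740.96 − $270.26 = $2,470.70
State withholding: $2,470.70 × 0.0755 = $186.54
State disability insurance: $2,740.96 × 0.0075 = $20.56
Roth 401(k) contribution: $2,740.96 × 0.02 = $54.82
Dental insurance premium: $124.69
Total deductions = $270.26 + $186.54 + $20.56 + $54.82 + $124.69 = $656.87
Net pay = $2,740.96 − $656.87 = $2,084.09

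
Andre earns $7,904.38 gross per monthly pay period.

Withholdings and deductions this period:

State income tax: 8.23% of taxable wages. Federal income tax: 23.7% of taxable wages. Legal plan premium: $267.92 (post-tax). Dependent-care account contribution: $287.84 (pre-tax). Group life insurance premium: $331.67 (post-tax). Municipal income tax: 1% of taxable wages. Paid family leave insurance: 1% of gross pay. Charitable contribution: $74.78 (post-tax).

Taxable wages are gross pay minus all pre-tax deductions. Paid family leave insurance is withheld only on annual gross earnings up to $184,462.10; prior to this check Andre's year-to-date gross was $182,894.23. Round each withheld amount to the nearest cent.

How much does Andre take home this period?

$4,418.36

Dependent-care account contribution: $287.84
Taxable wages = $7,904.38 − $287.84 = $7,616.54
State income tax: $7,616.54 × 0.0823 = $626.84
Federal income tax: $7,616.54 × 0.237 = $1,805.12
Municipal income tax: $7,616.54 × 0.01 = $76.17
Paid family leave insurance: only $184,462.10 − $182,894.23 = $1,567.87 of this check is subject → $1,567.87 × 0.01 = $15.68
Charitable contribution: $74.78
Group life insurance premium: $331.67
Legal plan premium: $267.92
Total deductions = $287.84 + $626.84 + $1,805.12 + $76.17 + $15.68 + $74.78 + $331.67 + $267.92 = $3,486.02
Net pay = $7,904.38 − $3,486.02 = $4,418.36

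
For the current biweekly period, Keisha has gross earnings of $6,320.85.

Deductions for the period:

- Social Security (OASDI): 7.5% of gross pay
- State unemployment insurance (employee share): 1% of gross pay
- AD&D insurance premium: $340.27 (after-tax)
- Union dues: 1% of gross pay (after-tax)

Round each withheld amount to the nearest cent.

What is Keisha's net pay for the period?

$5,380.10

State unemployment insurance (employee share): $6,320.85 × 0.01 = $63.21
Social Security (OASDI): $6,320.85 × 0.075 = $474.06
AD&D insurance premium: $340.27
Union dues: $6,320.85 × 0.01 = $63.21
Total deductions = $63.21 + $474.06 + $340.27 + $63.21 = $940.75
Net pay = $6,320.85 − $940.75 = $5,380.10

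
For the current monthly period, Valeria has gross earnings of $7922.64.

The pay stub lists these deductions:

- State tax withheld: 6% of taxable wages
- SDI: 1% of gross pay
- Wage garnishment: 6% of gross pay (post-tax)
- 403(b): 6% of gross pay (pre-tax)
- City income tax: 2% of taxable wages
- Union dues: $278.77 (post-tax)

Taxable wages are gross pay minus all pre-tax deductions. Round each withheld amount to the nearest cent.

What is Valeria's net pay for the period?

$6018.13

403(b): $7922.64 × 0.06 = $475.36
Taxable wages = $7922.64 − $475.36 = $7447.28
City income tax: $7447.28 × 0.02 = $148.95
State tax withheld: $7447.28 × 0.06 = $446.84
SDI: $7922.64 × 0.01 = $79.23
Wage garnishment: $7922.64 × 0.06 = $475.36
Union dues: $278.77
Total deductions = $475.36 + $148.95 + $446.84 + $79.23 + $475.36 + $278.77 = $1904.51
Net pay = $7922.64 − $1904.51 = $6018.13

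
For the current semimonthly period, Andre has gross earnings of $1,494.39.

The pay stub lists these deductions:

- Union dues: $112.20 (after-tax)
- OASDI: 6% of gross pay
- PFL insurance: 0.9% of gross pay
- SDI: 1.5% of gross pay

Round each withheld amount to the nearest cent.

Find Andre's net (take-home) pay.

$1,256.66

PFL insurance: $1,494.39 × 0.009 = $13.45
SDI: $1,494.39 × 0.015 = $22.42
OASDI: $1,494.39 × 0.06 = $89.66
Union dues: $112.20
Total deductions = $13.45 + $22.42 + $89.66 + $112.20 = $237.73
Net pay = $1,494.39 − $237.73 = $1,256.66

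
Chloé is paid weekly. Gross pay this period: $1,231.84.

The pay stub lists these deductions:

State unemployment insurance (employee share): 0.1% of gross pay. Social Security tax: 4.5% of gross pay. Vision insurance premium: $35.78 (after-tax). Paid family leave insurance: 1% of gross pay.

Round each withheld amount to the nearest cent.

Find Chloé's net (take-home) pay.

Social Security tax: $1,231.84 × 0.045 = $55.43
Paid family leave insurance: $1,231.84 × 0.01 = $12.32
State unemployment insurance (employee share): $1,231.84 × 0.001 = $1.23
Vision insurance premium: $35.78
Total deductions = $55.43 + $12.32 + $1.23 + $35.78 = $104.76
Net pay = $1,231.84 − $104.76 = $1,127.08

$1,127.08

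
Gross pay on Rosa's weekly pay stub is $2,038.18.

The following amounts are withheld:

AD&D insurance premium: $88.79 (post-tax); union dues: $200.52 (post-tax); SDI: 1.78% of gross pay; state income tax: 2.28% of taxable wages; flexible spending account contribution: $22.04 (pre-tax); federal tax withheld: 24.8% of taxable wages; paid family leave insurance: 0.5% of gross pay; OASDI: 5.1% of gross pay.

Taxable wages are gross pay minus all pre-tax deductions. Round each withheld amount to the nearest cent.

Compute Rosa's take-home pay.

Flexible spending account contribution: $22.04
Taxable wages = $2,038.18 − $22.04 = $2,016.14
State income tax: $2,016.14 × 0.0228 = $45.97
Federal tax withheld: $2,016.14 × 0.248 = $500.00
OASDI: $2,038.18 × 0.051 = $103.95
SDI: $2,038.18 × 0.0178 = $36.28
Paid family leave insurance: $2,038.18 × 0.005 = $10.19
AD&D insurance premium: $88.79
Union dues: $200.52
Total deductions = $22.04 + $45.97 + $500.00 + $103.95 + $36.28 + $10.19 + $88.79 + $200.52 = $1,007.74
Net pay = $2,038.18 − $1,007.74 = $1,030.44

$1,030.44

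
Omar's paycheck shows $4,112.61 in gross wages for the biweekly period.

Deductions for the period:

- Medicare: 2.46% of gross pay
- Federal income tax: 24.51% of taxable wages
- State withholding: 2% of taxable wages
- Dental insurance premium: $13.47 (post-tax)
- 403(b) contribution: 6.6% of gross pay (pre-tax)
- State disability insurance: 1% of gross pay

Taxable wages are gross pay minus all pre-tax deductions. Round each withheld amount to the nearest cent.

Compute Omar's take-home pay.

$2,667.12

403(b) contribution: $4,112.61 × 0.066 = $271.43
Taxable wages = $4,112.61 − $271.43 = $3,841.18
State withholding: $3,841.18 × 0.02 = $76.82
Federal income tax: $3,841.18 × 0.2451 = $941.47
State disability insurance: $4,112.61 × 0.01 = $41.13
Medicare: $4,112.61 × 0.0246 = $101.17
Dental insurance premium: $13.47
Total deductions = $271.43 + $76.82 + $941.47 + $41.13 + $101.17 + $13.47 = $1,445.49
Net pay = $4,112.61 − $1,445.49 = $2,667.12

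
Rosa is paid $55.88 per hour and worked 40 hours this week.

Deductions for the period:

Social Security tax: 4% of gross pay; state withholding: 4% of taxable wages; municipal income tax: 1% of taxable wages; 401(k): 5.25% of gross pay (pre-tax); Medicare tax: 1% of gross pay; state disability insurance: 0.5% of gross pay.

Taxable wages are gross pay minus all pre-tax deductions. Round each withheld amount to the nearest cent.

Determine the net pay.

Gross pay: 40 × $55.88 = $2,235.20
401(k): $2,235.20 × 0.0525 = $117.35
Taxable wages = $2,235.20 − $117.35 = $2,117.85
State withholding: $2,117.85 × 0.04 = $84.71
Municipal income tax: $2,117.85 × 0.01 = $21.18
Medicare tax: $2,235.20 × 0.01 = $22.35
Social Security tax: $2,235.20 × 0.04 = $89.41
State disability insurance: $2,235.20 × 0.005 = $11.18
Total deductions = $117.35 + $84.71 + $21.18 + $22.35 + $89.41 + $11.18 = $346.18
Net pay = $2,235.20 − $346.18 = $1,889.02

$1,889.02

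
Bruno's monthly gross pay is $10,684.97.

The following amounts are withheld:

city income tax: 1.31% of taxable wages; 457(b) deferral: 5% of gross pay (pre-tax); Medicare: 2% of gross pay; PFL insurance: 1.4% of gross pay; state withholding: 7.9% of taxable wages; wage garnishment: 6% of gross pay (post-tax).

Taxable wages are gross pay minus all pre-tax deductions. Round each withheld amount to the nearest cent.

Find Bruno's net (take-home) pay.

457(b) deferral: $10,684.97 × 0.05 = $534.25
Taxable wages = $10,684.97 − $534.25 = $10,150.72
City income tax: $10,150.72 × 0.0131 = $132.97
State withholding: $10,150.72 × 0.079 = $801.91
Medicare: $10,684.97 × 0.02 = $213.70
PFL insurance: $10,684.97 × 0.014 = $149.59
Wage garnishment: $10,684.97 × 0.06 = $641.10
Total deductions = $534.25 + $132.97 + $801.91 + $213.70 + $149.59 + $641.10 = $2,473.52
Net pay = $10,684.97 − $2,473.52 = $8,211.45

$8,211.45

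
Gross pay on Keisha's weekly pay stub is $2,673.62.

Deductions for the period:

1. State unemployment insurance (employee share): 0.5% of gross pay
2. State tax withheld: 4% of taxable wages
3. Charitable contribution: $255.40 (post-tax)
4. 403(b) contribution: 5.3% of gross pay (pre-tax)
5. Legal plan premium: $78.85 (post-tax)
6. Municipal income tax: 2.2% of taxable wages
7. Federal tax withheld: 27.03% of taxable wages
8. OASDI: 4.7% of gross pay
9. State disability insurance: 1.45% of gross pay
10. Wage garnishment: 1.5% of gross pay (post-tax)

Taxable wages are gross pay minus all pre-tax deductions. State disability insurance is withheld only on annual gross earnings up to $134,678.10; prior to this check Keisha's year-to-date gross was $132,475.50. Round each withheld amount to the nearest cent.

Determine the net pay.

$1,145.24

403(b) contribution: $2,673.62 × 0.053 = $141.70
Taxable wages = $2,673.62 − $141.70 = $2,531.92
Municipal income tax: $2,531.92 × 0.022 = $55.70
State tax withheld: $2,531.92 × 0.04 = $101.28
Federal tax withheld: $2,531.92 × 0.2703 = $684.38
State disability insurance: only $134,678.10 − $132,475.50 = $2,202.60 of this check is subject → $2,202.60 × 0.0145 = $31.94
OASDI: $2,673.62 × 0.047 = $125.66
State unemployment insurance (employee share): $2,673.62 × 0.005 = $13.37
Charitable contribution: $255.40
Wage garnishment: $2,673.62 × 0.015 = $40.10
Legal plan premium: $78.85
Total deductions = $141.70 + $55.70 + $101.28 + $684.38 + $31.94 + $125.66 + $13.37 + $255.40 + $40.10 + $78.85 = $1,528.38
Net pay = $2,673.62 − $1,528.38 = $1,145.24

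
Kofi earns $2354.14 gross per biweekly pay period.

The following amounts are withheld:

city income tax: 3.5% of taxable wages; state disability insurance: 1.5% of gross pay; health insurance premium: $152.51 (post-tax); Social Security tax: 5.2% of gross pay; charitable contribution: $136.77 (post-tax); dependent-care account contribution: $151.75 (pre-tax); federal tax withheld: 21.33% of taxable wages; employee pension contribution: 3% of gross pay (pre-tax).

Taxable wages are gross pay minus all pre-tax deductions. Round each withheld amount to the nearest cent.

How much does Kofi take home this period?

$1155.44

Employee pension contribution: $2354.14 × 0.03 = $70.62
Dependent-care account contribution: $151.75
Pre-tax total = $70.62 + $151.75 = $222.37
Taxable wages = $2354.14 − $222.37 = $2131.77
City income tax: $2131.77 × 0.035 = $74.61
Federal tax withheld: $2131.77 × 0.2133 = $454.71
Social Security tax: $2354.14 × 0.052 = $122.42
State disability insurance: $2354.14 × 0.015 = $35.31
Health insurance premium: $152.51
Charitable contribution: $136.77
Total deductions = $70.62 + $151.75 + $74.61 + $454.71 + $122.42 + $35.31 + $152.51 + $136.77 = $1198.70
Net pay = $2354.14 − $1198.70 = $1155.44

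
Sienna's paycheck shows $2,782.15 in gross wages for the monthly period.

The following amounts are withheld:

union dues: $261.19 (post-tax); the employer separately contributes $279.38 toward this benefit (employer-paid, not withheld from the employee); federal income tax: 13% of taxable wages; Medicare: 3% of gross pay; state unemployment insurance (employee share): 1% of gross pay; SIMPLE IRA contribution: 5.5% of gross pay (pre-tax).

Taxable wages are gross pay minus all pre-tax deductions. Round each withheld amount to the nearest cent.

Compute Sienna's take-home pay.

$1,914.87

SIMPLE IRA contribution: $2,782.15 × 0.055 = $153.02
Taxable wages = $2,782.15 − $153.02 = $2,629.13
Federal income tax: $2,629.13 × 0.13 = $341.79
State unemployment insurance (employee share): $2,782.15 × 0.01 = $27.82
Medicare: $2,782.15 × 0.03 = $83.46
Union dues: $261.19
(Employer's $279.38 toward union dues is not withheld from the employee.)
Total deductions = $153.02 + $341.79 + $27.82 + $83.46 + $261.19 = $867.28
Net pay = $2,782.15 − $867.28 = $1,914.87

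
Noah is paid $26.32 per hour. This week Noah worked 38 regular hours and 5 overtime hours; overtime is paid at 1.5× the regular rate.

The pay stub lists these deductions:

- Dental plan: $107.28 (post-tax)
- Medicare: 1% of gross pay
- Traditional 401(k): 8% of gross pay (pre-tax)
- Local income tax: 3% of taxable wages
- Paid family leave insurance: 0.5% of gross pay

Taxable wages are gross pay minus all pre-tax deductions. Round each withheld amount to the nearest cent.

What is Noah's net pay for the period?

$943.46

Regular pay: 38 × $26.32 = $1000.16
Overtime pay: 5 × $26.32 × 1.5 = $197.40
Gross pay = $1000.16 + $197.40 = $1197.56
Traditional 401(k): $1197.56 × 0.08 = $95.80
Taxable wages = $1197.56 − $95.80 = $1101.76
Local income tax: $1101.76 × 0.03 = $33.05
Paid family leave insurance: $1197.56 × 0.005 = $5.99
Medicare: $1197.56 × 0.01 = $11.98
Dental plan: $107.28
Total deductions = $95.80 + $33.05 + $5.99 + $11.98 + $107.28 = $254.10
Net pay = $1197.56 − $254.10 = $943.46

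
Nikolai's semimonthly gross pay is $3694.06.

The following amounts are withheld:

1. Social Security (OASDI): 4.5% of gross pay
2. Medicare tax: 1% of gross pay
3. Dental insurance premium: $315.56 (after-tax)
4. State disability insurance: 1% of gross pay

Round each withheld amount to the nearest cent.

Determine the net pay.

$3138.39

State disability insurance: $3694.06 × 0.01 = $36.94
Social Security (OASDI): $3694.06 × 0.045 = $166.23
Medicare tax: $3694.06 × 0.01 = $36.94
Dental insurance premium: $315.56
Total deductions = $36.94 + $166.23 + $36.94 + $315.56 = $555.67
Net pay = $3694.06 − $555.67 = $3138.39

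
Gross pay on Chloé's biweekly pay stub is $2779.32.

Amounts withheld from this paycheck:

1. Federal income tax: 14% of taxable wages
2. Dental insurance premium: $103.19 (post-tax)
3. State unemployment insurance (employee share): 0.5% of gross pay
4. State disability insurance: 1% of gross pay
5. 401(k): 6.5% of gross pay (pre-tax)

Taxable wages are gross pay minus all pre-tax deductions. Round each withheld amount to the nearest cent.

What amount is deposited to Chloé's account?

$2089.97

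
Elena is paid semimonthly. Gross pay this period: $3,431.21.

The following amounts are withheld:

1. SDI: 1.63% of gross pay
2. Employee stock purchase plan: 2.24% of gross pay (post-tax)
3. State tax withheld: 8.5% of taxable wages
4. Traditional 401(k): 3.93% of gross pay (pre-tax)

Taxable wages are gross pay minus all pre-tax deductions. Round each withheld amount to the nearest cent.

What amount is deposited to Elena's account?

$2,883.38

Traditional 401(k): $3,431.21 × 0.0393 = $134.85
Taxable wages = $3,431.21 − $134.85 = $3,296.36
State tax withheld: $3,296.36 × 0.085 = $280.19
SDI: $3,431.21 × 0.0163 = $55.93
Employee stock purchase plan: $3,431.21 × 0.0224 = $76.86
Total deductions = $134.85 + $280.19 + $55.93 + $76.86 = $547.83
Net pay = $3,431.21 − $547.83 = $2,883.38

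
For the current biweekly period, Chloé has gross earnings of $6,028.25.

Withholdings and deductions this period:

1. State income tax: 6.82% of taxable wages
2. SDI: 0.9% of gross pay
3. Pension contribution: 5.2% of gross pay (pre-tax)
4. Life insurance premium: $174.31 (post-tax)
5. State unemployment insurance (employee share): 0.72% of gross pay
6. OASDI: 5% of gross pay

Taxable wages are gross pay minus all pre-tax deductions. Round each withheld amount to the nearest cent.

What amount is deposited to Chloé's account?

$4,751.66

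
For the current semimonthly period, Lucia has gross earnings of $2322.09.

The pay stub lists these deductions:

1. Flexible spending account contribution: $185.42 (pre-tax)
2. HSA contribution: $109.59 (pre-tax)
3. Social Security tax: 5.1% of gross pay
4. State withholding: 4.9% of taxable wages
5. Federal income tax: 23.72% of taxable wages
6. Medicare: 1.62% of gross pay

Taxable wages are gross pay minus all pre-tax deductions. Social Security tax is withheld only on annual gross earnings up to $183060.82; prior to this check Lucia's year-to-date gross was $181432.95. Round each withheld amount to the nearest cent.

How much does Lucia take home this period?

$1326.29

HSA contribution: $109.59
Flexible spending account contribution: $185.42
Pre-tax total = $109.59 + $185.42 = $295.01
Taxable wages = $2322.09 − $295.01 = $2027.08
Federal income tax: $2027.08 × 0.2372 = $480.82
State withholding: $2027.08 × 0.049 = $99.33
Medicare: $2322.09 × 0.0162 = $37.62
Social Security tax: only $183060.82 − $181432.95 = $1627.87 of this check is subject → $1627.87 × 0.051 = $83.02
Total deductions = $109.59 + $185.42 + $480.82 + $99.33 + $37.62 + $83.02 = $995.80
Net pay = $2322.09 − $995.80 = $1326.29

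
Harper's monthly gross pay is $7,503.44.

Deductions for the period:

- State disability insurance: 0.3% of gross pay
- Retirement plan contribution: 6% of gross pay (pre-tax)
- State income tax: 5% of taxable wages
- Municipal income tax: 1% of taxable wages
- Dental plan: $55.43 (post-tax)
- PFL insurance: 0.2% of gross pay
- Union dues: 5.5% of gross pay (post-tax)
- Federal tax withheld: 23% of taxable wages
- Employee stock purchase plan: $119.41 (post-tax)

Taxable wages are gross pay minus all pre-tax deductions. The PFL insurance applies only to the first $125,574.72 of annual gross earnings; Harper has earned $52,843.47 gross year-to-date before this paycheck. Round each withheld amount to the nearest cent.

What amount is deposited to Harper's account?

Retirement plan contribution: $7,503.44 × 0.06 = $450.21
Taxable wages = $7,503.44 − $450.21 = $7,053.23
Federal tax withheld: $7,053.23 × 0.23 = $1,622.24
State income tax: $7,053.23 × 0.05 = $352.66
Municipal income tax: $7,053.23 × 0.01 = $70.53
PFL insurance: cap not yet reached, full $7,503.44 is subject → $7,503.44 × 0.002 = $15.01
State disability insurance: $7,503.44 × 0.003 = $22.51
Employee stock purchase plan: $119.41
Dental plan: $55.43
Union dues: $7,503.44 × 0.055 = $412.69
Total deductions = $450.21 + $1,622.24 + $352.66 + $70.53 + $15.01 + $22.51 + $119.41 + $55.43 + $412.69 = $3,120.69
Net pay = $7,503.44 − $3,120.69 = $4,382.75

$4,382.75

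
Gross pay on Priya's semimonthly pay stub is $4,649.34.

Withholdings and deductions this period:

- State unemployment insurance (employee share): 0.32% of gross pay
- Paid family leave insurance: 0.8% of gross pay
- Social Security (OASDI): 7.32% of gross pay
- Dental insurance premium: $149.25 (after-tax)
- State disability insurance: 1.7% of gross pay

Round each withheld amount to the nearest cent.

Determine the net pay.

Paid family leave insurance: $4,649.34 × 0.008 = $37.19
State unemployment insurance (employee share): $4,649.34 × 0.0032 = $14.88
State disability insurance: $4,649.34 × 0.017 = $79.04
Social Security (OASDI): $4,649.34 × 0.0732 = $340.33
Dental insurance premium: $149.25
Total deductions = $37.19 + $14.88 + $79.04 + $340.33 + $149.25 = $620.69
Net pay = $4,649.34 − $620.69 = $4,028.65

$4,028.65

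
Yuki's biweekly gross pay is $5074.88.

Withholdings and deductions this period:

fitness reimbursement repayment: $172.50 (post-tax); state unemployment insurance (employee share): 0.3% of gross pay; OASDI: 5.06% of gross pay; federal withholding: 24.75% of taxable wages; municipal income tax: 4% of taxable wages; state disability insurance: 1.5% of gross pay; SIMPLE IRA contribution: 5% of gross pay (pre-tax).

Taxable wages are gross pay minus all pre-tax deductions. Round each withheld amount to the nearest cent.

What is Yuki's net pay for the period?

SIMPLE IRA contribution: $5074.88 × 0.05 = $253.74
Taxable wages = $5074.88 − $253.74 = $4821.14
Federal withholding: $4821.14 × 0.2475 = $1193.23
Municipal income tax: $4821.14 × 0.04 = $192.85
OASDI: $5074.88 × 0.0506 = $256.79
State unemployment insurance (employee share): $5074.88 × 0.003 = $15.22
State disability insurance: $5074.88 × 0.015 = $76.12
Fitness reimbursement repayment: $172.50
Total deductions = $253.74 + $1193.23 + $192.85 + $256.79 + $15.22 + $76.12 + $172.50 = $2160.45
Net pay = $5074.88 − $2160.45 = $2914.43

$2914.43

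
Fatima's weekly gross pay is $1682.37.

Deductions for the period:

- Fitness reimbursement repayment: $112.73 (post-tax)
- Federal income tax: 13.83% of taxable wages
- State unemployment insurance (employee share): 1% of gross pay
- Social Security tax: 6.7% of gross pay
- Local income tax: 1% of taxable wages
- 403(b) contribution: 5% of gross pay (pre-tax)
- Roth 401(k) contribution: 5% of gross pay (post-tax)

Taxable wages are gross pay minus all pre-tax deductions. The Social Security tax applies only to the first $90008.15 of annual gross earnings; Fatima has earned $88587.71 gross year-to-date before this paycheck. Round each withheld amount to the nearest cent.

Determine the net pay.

$1052.39

403(b) contribution: $1682.37 × 0.05 = $84.12
Taxable wages = $1682.37 − $84.12 = $1598.25
Federal income tax: $1598.25 × 0.1383 = $221.04
Local income tax: $1598.25 × 0.01 = $15.98
State unemployment insurance (employee share): $1682.37 × 0.01 = $16.82
Social Security tax: only $90008.15 − $88587.71 = $1420.44 of this check is subject → $1420.44 × 0.067 = $95.17
Fitness reimbursement repayment: $112.73
Roth 401(k) contribution: $1682.37 × 0.05 = $84.12
Total deductions = $84.12 + $221.04 + $15.98 + $16.82 + $95.17 + $112.73 + $84.12 = $629.98
Net pay = $1682.37 − $629.98 = $1052.39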